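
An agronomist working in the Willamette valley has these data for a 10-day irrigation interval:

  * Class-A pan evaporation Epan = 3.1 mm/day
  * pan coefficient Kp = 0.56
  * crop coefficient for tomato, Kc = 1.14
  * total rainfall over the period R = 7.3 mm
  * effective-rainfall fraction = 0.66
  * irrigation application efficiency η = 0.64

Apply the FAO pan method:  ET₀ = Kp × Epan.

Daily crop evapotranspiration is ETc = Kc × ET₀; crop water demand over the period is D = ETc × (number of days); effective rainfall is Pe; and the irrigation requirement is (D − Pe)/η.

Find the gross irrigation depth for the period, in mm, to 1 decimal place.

ET₀ = 0.56 × 3.1 = 1.7360 mm/d
ETc = Kc × ET₀ = 1.14 × 1.7360 = 1.9790 mm/d
Crop demand D = ETc × 10 d = 1.9790 × 10 = 19.790 mm
Pe = 0.66 × 7.3 = 4.818 mm
D − Pe = 19.790 − 4.818 = 14.972 mm
Gross irrigation = 14.972 / 0.64 = 23.394 mm

23.4 mm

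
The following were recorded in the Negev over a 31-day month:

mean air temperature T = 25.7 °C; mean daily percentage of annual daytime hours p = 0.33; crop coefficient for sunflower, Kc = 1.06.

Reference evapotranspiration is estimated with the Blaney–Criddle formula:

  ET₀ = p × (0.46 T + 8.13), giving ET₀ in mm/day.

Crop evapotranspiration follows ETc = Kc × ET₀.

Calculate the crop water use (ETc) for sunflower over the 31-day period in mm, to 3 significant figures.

ET₀ = 0.33 × (0.46 × 25.7 + 8.13) = 0.33 × 19.952 = 6.5842 mm/d
ETc = Kc × ET₀ = 1.06 × 6.5842 = 6.9793 mm/d
Over 31 days: 6.9793 × 31 = 216.358 mm

216 mm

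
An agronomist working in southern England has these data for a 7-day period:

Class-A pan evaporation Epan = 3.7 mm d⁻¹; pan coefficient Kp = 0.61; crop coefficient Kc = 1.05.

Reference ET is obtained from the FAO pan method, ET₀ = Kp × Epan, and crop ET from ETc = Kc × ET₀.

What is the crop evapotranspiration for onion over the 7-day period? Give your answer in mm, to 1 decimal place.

ET₀ = 0.61 × 3.7 = 2.2570 mm/d
ETc = Kc × ET₀ = 1.05 × 2.2570 = 2.3699 mm/d
Over 7 days: 2.3699 × 7 = 16.589 mm

16.6 mm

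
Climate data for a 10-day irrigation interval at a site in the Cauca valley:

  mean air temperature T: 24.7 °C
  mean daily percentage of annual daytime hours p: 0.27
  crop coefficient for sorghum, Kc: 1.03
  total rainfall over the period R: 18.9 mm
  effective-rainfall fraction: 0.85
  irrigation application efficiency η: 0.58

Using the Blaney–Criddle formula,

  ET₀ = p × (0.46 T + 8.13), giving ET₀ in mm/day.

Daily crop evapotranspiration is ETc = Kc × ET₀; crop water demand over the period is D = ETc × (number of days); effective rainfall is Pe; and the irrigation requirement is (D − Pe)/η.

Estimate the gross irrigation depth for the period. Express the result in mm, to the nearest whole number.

66 mm

ET₀ = 0.27 × (0.46 × 24.7 + 8.13) = 0.27 × 19.492 = 5.2628 mm/d
ETc = Kc × ET₀ = 1.03 × 5.2628 = 5.4207 mm/d
Crop demand D = ETc × 10 d = 5.4207 × 10 = 54.207 mm
Pe = 0.85 × 18.9 = 16.065 mm
D − Pe = 54.207 − 16.065 = 38.142 mm
Gross irrigation = 38.142 / 0.58 = 65.762 mm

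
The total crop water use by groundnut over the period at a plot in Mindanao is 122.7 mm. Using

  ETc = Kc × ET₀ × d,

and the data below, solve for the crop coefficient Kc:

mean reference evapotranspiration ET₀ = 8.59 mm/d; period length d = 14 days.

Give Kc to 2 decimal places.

ETc = Kc × ET₀ × d  ⇒  Kc = ETc / (ET₀ × d)
Kc = 122.7 / (8.59 × 14) = 122.7 / 120.26 = 1.0203

1.02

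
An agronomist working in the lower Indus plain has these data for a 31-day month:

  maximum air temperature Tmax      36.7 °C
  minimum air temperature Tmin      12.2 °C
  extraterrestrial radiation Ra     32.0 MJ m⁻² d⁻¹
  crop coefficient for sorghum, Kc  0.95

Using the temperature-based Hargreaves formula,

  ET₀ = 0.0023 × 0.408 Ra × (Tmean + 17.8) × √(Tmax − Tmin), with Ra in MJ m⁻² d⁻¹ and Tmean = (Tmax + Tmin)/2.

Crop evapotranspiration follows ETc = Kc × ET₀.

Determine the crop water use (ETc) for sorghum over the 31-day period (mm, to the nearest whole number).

Tmean = (36.7 + 12.2)/2 = 24.45 °C
0.408 Ra = 0.408 × 32.0 = 13.0560 mm/d equivalent
ET₀ = 0.0023 × 13.0560 × (24.45 + 17.8) × √24.5 = 0.0023 × 13.0560 × 42.25 × 4.9497 = 6.2798 mm/d
ETc = Kc × ET₀ = 0.95 × 6.2798 = 5.9658 mm/d
Over 31 days: 5.9658 × 31 = 184.940 mm

185 mm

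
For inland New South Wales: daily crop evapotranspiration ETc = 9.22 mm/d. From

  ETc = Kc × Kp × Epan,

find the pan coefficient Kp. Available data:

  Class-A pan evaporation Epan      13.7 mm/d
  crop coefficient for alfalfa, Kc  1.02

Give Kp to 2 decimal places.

0.66

ETc = Kc × Kp × Epan  ⇒  Kp = ETc / (Kc × Epan)
Kp = 9.22 / (1.02 × 13.7) = 9.22 / 13.974 = 0.6598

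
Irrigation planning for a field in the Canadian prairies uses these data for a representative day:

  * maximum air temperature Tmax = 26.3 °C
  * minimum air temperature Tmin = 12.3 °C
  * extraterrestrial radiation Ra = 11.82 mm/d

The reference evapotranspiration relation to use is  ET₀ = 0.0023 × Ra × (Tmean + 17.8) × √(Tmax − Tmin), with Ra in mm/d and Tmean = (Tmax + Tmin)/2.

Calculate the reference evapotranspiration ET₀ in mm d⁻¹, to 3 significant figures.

3.77 mm d⁻¹

Tmean = (26.3 + 12.3)/2 = 19.30 °C
ET₀ = 0.0023 × 11.82 × (19.30 + 17.8) × √14.0 = 0.0023 × 11.82 × 37.10 × 3.7417 = 3.7739 mm/d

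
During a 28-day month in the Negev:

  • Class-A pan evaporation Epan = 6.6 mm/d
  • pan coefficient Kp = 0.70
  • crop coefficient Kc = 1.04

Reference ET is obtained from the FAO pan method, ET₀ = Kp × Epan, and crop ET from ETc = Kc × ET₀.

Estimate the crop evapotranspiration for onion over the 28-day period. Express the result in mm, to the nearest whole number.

ET₀ = 0.70 × 6.6 = 4.6200 mm/d
ETc = Kc × ET₀ = 1.04 × 4.6200 = 4.8048 mm/d
Over 28 days: 4.8048 × 28 = 134.534 mm

135 mm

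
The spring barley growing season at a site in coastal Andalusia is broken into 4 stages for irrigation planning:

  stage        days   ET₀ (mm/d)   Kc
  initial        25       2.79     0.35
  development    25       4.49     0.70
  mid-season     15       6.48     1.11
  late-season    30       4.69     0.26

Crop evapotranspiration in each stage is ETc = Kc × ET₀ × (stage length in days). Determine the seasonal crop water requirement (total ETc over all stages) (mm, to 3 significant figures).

initial: 0.35 × 2.79 × 25 = 24.41 mm
development: 0.70 × 4.49 × 25 = 78.58 mm
mid-season: 1.11 × 6.48 × 15 = 107.89 mm
late-season: 0.26 × 4.69 × 30 = 36.58 mm
Seasonal total = 247.46 mm

247 mm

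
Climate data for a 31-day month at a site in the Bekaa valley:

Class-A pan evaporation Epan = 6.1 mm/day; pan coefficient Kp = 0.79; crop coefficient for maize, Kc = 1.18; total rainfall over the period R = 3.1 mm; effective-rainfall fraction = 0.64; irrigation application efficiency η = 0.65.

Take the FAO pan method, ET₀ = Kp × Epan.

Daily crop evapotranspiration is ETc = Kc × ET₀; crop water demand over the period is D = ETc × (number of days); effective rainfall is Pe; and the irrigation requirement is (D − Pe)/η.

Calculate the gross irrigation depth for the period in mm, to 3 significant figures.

ET₀ = 0.79 × 6.1 = 4.8190 mm/d
ETc = Kc × ET₀ = 1.18 × 4.8190 = 5.6864 mm/d
Crop demand D = ETc × 31 d = 5.6864 × 31 = 176.278 mm
Pe = 0.64 × 3.1 = 1.984 mm
D − Pe = 176.278 − 1.984 = 174.294 mm
Gross irrigation = 174.294 / 0.65 = 268.145 mm

268 mm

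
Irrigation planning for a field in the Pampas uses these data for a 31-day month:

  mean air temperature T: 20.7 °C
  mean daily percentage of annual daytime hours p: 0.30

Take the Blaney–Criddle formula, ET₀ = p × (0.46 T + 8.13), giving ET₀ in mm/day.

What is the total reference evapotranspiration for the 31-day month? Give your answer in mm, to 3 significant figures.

164 mm

ET₀ = 0.30 × (0.46 × 20.7 + 8.13) = 0.30 × 17.652 = 5.2956 mm/d
Monthly total = 5.2956 × 31 = 164.164 mm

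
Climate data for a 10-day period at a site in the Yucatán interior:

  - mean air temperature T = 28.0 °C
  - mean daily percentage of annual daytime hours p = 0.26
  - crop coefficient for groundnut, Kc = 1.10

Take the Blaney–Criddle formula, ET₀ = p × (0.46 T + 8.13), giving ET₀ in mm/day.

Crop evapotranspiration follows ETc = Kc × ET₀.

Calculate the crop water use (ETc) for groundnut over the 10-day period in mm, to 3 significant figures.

ET₀ = 0.26 × (0.46 × 28.0 + 8.13) = 0.26 × 21.010 = 5.4626 mm/d
ETc = Kc × ET₀ = 1.10 × 5.4626 = 6.0089 mm/d
Over 10 days: 6.0089 × 10 = 60.089 mm

60.1 mm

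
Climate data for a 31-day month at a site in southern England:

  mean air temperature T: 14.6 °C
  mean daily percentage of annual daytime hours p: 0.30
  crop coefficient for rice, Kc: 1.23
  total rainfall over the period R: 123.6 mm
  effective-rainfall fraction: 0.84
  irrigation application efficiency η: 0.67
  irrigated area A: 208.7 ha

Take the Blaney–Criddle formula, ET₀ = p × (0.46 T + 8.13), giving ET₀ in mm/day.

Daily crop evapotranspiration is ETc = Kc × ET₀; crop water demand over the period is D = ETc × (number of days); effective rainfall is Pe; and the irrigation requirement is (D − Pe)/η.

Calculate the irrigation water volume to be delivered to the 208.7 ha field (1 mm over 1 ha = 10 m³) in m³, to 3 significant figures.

206000 m³

ET₀ = 0.30 × (0.46 × 14.6 + 8.13) = 0.30 × 14.846 = 4.4538 mm/d
ETc = Kc × ET₀ = 1.23 × 4.4538 = 5.4782 mm/d
Crop demand D = ETc × 31 d = 5.4782 × 31 = 169.824 mm
Pe = 0.84 × 123.6 = 103.824 mm
D − Pe = 169.824 − 103.824 = 66.000 mm
Gross irrigation = 66.000 / 0.67 = 98.507 mm
Volume = 98.507 mm × 208.7 ha × 10 = 205584.1 m³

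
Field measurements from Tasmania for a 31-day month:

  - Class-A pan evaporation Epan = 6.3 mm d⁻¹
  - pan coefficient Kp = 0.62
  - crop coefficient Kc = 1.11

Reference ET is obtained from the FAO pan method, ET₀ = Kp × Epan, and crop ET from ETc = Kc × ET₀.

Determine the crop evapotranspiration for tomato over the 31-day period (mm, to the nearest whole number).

ET₀ = 0.62 × 6.3 = 3.9060 mm/d
ETc = Kc × ET₀ = 1.11 × 3.9060 = 4.3357 mm/d
Over 31 days: 4.3357 × 31 = 134.407 mm

134 mm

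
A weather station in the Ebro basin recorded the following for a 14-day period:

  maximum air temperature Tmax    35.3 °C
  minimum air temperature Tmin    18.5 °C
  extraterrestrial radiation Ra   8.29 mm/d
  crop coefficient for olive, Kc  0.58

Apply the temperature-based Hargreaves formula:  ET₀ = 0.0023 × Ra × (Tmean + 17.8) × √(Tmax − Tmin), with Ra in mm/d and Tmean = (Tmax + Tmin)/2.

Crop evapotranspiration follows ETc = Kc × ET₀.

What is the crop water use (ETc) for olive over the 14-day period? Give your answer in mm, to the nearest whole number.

28 mm

Tmean = (35.3 + 18.5)/2 = 26.90 °C
ET₀ = 0.0023 × 8.29 × (26.90 + 17.8) × √16.8 = 0.0023 × 8.29 × 44.70 × 4.0988 = 3.4934 mm/d
ETc = Kc × ET₀ = 0.58 × 3.4934 = 2.0262 mm/d
Over 14 days: 2.0262 × 14 = 28.367 mm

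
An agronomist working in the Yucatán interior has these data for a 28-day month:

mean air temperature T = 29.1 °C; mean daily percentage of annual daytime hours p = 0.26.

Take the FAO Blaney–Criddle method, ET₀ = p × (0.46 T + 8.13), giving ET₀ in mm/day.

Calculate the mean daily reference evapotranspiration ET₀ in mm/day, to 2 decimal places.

5.59 mm/day

ET₀ = 0.26 × (0.46 × 29.1 + 8.13) = 0.26 × 21.516 = 5.5942 mm/d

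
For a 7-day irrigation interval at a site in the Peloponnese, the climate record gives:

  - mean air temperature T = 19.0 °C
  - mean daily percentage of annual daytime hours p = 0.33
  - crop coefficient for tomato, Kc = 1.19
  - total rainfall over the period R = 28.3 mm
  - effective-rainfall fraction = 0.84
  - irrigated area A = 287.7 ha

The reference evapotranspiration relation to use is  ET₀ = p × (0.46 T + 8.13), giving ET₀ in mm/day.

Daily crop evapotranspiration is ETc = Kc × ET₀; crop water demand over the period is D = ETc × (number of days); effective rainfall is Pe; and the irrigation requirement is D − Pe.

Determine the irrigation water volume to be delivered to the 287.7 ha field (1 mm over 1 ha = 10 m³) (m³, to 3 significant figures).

ET₀ = 0.33 × (0.46 × 19.0 + 8.13) = 0.33 × 16.870 = 5.5671 mm/d
ETc = Kc × ET₀ = 1.19 × 5.5671 = 6.6248 mm/d
Crop demand D = ETc × 7 d = 6.6248 × 7 = 46.374 mm
Pe = 0.84 × 28.3 = 23.772 mm
D − Pe = 46.374 − 23.772 = 22.602 mm
Volume = 22.602 mm × 287.7 ha × 10 = 65026.0 m³

65000 m³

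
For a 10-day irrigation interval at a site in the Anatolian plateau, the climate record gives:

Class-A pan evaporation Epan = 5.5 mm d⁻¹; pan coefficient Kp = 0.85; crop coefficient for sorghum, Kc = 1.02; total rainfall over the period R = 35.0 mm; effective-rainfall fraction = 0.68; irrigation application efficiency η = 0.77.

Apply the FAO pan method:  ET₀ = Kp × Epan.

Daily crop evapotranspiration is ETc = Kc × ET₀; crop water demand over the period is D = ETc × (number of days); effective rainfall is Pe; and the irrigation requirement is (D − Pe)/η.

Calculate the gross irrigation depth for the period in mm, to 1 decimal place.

31.0 mm

ET₀ = 0.85 × 5.5 = 4.6750 mm/d
ETc = Kc × ET₀ = 1.02 × 4.6750 = 4.7685 mm/d
Crop demand D = ETc × 10 d = 4.7685 × 10 = 47.685 mm
Pe = 0.68 × 35.0 = 23.800 mm
D − Pe = 47.685 − 23.800 = 23.885 mm
Gross irrigation = 23.885 / 0.77 = 31.019 mm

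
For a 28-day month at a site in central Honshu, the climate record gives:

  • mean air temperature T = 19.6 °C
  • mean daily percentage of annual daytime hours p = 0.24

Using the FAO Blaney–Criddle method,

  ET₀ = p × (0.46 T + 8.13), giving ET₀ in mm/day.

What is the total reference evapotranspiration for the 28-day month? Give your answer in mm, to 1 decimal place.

ET₀ = 0.24 × (0.46 × 19.6 + 8.13) = 0.24 × 17.146 = 4.1150 mm/d
Monthly total = 4.1150 × 28 = 115.220 mm

115.2 mm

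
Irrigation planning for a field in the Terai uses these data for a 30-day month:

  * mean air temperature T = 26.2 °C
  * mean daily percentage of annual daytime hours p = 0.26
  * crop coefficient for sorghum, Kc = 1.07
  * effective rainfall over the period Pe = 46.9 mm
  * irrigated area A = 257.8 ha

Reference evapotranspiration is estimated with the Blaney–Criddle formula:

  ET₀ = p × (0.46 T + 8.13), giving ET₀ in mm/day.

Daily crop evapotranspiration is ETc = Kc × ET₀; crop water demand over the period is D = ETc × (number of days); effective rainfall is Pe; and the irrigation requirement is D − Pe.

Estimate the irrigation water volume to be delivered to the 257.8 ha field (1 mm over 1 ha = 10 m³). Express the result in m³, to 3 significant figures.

ET₀ = 0.26 × (0.46 × 26.2 + 8.13) = 0.26 × 20.182 = 5.2473 mm/d
ETc = Kc × ET₀ = 1.07 × 5.2473 = 5.6146 mm/d
Crop demand D = ETc × 30 d = 5.6146 × 30 = 168.438 mm
D − Pe = 168.438 − 46.9 = 121.538 mm
Volume = 121.538 mm × 257.8 ha × 10 = 313325.0 m³

313000 m³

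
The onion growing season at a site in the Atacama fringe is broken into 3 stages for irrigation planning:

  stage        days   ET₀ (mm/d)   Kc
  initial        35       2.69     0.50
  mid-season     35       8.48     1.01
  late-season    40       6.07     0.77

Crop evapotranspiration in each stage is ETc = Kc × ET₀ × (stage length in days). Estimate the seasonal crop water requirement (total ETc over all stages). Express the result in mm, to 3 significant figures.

534 mm

initial: 0.50 × 2.69 × 35 = 47.08 mm
mid-season: 1.01 × 8.48 × 35 = 299.77 mm
late-season: 0.77 × 6.07 × 40 = 186.96 mm
Seasonal total = 533.81 mm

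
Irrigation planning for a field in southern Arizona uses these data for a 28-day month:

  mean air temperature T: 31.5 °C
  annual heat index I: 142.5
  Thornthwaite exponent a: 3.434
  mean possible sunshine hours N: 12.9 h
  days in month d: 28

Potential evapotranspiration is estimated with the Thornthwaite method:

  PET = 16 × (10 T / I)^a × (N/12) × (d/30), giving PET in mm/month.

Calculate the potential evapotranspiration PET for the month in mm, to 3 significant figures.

245 mm

10T/I = 10 × 31.5 / 142.5 = 2.2105
(10T/I)^a = 2.2105^3.434 = 15.2398
Uncorrected PET = 16 × 15.2398 = 243.837 mm
Correction = (N/12)(d/30) = (12.9/12)(28/30) = 1.0033
PET = 243.837 × 1.0033 = 244.642 mm/month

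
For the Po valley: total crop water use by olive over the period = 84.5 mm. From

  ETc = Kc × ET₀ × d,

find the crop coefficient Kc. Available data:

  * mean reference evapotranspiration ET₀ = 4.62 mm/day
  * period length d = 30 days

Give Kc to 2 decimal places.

0.61

ETc = Kc × ET₀ × d  ⇒  Kc = ETc / (ET₀ × d)
Kc = 84.5 / (4.62 × 30) = 84.5 / 138.60 = 0.6097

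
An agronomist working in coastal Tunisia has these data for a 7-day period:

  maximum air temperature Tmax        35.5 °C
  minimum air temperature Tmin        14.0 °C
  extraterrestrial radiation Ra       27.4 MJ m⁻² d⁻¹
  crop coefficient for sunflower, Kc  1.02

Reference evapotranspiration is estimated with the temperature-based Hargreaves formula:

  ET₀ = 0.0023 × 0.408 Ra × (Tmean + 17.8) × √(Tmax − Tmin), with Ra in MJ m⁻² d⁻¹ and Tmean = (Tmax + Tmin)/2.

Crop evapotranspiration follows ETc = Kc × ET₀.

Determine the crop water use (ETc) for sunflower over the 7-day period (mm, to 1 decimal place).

Tmean = (35.5 + 14.0)/2 = 24.75 °C
0.408 Ra = 0.408 × 27.4 = 11.1792 mm/d equivalent
ET₀ = 0.0023 × 11.1792 × (24.75 + 17.8) × √21.5 = 0.0023 × 11.1792 × 42.55 × 4.6368 = 5.0729 mm/d
ETc = Kc × ET₀ = 1.02 × 5.0729 = 5.1744 mm/d
Over 7 days: 5.1744 × 7 = 36.221 mm

36.2 mm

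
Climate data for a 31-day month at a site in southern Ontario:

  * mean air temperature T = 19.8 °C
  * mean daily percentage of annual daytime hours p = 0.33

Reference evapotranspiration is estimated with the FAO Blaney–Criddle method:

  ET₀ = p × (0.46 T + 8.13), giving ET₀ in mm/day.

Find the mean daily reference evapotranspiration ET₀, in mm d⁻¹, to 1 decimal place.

5.7 mm d⁻¹

ET₀ = 0.33 × (0.46 × 19.8 + 8.13) = 0.33 × 17.238 = 5.6885 mm/d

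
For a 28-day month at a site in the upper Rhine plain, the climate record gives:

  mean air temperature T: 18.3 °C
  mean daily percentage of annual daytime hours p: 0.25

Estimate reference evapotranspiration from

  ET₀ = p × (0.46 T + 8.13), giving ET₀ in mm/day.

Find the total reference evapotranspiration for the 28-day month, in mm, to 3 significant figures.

116 mm

ET₀ = 0.25 × (0.46 × 18.3 + 8.13) = 0.25 × 16.548 = 4.1370 mm/d
Monthly total = 4.1370 × 28 = 115.836 mm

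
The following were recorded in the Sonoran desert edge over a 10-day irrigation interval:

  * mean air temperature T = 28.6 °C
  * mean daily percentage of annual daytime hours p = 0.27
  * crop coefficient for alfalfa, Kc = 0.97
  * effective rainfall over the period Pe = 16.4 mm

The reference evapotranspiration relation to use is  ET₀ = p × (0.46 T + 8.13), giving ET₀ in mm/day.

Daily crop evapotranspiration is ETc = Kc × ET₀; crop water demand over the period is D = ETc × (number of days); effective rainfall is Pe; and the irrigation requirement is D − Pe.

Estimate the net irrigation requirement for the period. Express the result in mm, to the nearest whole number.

39 mm

ET₀ = 0.27 × (0.46 × 28.6 + 8.13) = 0.27 × 21.286 = 5.7472 mm/d
ETc = Kc × ET₀ = 0.97 × 5.7472 = 5.5748 mm/d
Crop demand D = ETc × 10 d = 5.5748 × 10 = 55.748 mm
D − Pe = 55.748 − 16.4 = 39.348 mm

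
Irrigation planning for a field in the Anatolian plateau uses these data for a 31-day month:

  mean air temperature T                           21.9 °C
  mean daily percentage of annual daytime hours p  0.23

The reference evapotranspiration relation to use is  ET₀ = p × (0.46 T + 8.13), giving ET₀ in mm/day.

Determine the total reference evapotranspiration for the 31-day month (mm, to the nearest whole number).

130 mm

ET₀ = 0.23 × (0.46 × 21.9 + 8.13) = 0.23 × 18.204 = 4.1869 mm/d
Monthly total = 4.1869 × 31 = 129.794 mm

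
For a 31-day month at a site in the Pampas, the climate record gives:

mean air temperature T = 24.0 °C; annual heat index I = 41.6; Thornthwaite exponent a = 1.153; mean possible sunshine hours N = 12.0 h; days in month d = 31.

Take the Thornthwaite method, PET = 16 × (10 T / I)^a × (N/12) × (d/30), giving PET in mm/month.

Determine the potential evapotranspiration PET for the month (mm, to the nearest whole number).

10T/I = 10 × 24.0 / 41.6 = 5.7692
(10T/I)^a = 5.7692^1.153 = 7.5434
Uncorrected PET = 16 × 7.5434 = 120.694 mm
Correction = (N/12)(d/30) = (12.0/12)(31/30) = 1.0333
PET = 120.694 × 1.0333 = 124.713 mm/month

125 mm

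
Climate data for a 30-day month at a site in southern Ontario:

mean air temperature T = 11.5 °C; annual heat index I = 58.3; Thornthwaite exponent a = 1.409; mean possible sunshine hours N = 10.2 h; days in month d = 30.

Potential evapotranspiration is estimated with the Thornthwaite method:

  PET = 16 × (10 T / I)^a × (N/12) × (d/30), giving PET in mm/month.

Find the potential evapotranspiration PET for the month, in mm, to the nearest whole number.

10T/I = 10 × 11.5 / 58.3 = 1.9726
(10T/I)^a = 1.9726^1.409 = 2.6044
Uncorrected PET = 16 × 2.6044 = 41.670 mm
Correction = (N/12)(d/30) = (10.2/12)(30/30) = 0.8500
PET = 41.670 × 0.8500 = 35.420 mm/month

35 mm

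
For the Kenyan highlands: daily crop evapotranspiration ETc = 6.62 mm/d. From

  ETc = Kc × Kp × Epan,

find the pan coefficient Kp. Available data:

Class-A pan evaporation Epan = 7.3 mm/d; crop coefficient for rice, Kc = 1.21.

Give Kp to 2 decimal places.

ETc = Kc × Kp × Epan  ⇒  Kp = ETc / (Kc × Epan)
Kp = 6.62 / (1.21 × 7.3) = 6.62 / 8.833 = 0.7495

0.75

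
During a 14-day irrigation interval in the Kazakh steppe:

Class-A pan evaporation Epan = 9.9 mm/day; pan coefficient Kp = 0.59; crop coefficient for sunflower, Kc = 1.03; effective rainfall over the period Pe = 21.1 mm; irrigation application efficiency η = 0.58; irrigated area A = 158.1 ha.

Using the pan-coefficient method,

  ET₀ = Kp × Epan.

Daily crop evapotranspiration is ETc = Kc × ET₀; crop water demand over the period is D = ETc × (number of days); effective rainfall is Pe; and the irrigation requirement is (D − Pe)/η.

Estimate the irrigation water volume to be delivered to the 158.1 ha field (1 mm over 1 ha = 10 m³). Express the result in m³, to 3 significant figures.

ET₀ = 0.59 × 9.9 = 5.8410 mm/d
ETc = Kc × ET₀ = 1.03 × 5.8410 = 6.0162 mm/d
Crop demand D = ETc × 14 d = 6.0162 × 14 = 84.227 mm
D − Pe = 84.227 − 21.1 = 63.127 mm
Gross irrigation = 63.127 / 0.58 = 108.840 mm
Volume = 108.840 mm × 158.1 ha × 10 = 172076.0 m³

172000 m³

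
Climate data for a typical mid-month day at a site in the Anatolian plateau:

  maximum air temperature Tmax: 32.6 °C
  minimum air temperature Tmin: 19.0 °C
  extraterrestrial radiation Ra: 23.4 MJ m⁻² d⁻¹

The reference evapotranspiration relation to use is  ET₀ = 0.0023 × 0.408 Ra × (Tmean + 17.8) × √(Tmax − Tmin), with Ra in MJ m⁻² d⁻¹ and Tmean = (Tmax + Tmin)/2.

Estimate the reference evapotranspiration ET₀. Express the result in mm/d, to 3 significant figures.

3.53 mm/d

Tmean = (32.6 + 19.0)/2 = 25.80 °C
0.408 Ra = 0.408 × 23.4 = 9.5472 mm/d equivalent
ET₀ = 0.0023 × 9.5472 × (25.80 + 17.8) × √13.6 = 0.0023 × 9.5472 × 43.60 × 3.6878 = 3.5307 mm/d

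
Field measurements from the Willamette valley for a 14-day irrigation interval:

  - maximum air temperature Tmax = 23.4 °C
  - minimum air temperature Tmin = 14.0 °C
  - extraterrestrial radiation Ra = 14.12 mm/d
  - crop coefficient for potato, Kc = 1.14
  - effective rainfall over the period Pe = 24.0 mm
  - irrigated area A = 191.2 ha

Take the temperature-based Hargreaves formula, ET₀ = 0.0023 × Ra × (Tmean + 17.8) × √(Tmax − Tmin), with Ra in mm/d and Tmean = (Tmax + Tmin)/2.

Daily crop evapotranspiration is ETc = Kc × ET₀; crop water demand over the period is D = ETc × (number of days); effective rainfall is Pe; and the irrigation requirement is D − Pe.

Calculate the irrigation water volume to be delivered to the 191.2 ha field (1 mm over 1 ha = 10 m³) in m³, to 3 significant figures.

Tmean = (23.4 + 14.0)/2 = 18.70 °C
ET₀ = 0.0023 × 14.12 × (18.70 + 17.8) × √9.4 = 0.0023 × 14.12 × 36.50 × 3.0659 = 3.6342 mm/d
ETc = Kc × ET₀ = 1.14 × 3.6342 = 4.1430 mm/d
Crop demand D = ETc × 14 d = 4.1430 × 14 = 58.002 mm
D − Pe = 58.002 − 24.0 = 34.002 mm
Volume = 34.002 mm × 191.2 ha × 10 = 65011.8 m³

65000 m³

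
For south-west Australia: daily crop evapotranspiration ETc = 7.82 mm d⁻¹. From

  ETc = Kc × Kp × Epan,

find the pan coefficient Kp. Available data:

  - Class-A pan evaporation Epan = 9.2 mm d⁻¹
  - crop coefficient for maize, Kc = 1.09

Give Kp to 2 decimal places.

0.78

ETc = Kc × Kp × Epan  ⇒  Kp = ETc / (Kc × Epan)
Kp = 7.82 / (1.09 × 9.2) = 7.82 / 10.028 = 0.7798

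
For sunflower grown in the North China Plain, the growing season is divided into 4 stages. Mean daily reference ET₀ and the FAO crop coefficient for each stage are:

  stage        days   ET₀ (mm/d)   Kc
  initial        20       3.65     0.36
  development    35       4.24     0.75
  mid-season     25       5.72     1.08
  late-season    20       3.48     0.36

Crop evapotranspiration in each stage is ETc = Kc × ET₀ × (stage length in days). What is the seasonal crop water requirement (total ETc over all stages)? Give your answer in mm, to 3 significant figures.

initial: 0.36 × 3.65 × 20 = 26.28 mm
development: 0.75 × 4.24 × 35 = 111.30 mm
mid-season: 1.08 × 5.72 × 25 = 154.44 mm
late-season: 0.36 × 3.48 × 20 = 25.06 mm
Seasonal total = 317.08 mm

317 mm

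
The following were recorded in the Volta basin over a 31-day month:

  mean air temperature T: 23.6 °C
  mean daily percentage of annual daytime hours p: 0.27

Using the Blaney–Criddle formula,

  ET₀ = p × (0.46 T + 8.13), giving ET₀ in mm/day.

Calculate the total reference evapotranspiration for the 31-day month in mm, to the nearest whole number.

159 mm

ET₀ = 0.27 × (0.46 × 23.6 + 8.13) = 0.27 × 18.986 = 5.1262 mm/d
Monthly total = 5.1262 × 31 = 158.912 mm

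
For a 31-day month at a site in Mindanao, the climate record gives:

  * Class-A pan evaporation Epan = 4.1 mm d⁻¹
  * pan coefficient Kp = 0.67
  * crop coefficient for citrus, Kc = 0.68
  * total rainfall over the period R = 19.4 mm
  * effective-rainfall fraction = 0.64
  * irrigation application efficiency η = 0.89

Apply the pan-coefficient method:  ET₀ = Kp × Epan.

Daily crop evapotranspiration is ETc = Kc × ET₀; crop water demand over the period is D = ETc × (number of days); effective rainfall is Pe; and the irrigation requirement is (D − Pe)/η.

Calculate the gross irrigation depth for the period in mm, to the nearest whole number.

ET₀ = 0.67 × 4.1 = 2.7470 mm/d
ETc = Kc × ET₀ = 0.68 × 2.7470 = 1.8680 mm/d
Crop demand D = ETc × 31 d = 1.8680 × 31 = 57.908 mm
Pe = 0.64 × 19.4 = 12.416 mm
D − Pe = 57.908 − 12.416 = 45.492 mm
Gross irrigation = 45.492 / 0.89 = 51.115 mm

51 mm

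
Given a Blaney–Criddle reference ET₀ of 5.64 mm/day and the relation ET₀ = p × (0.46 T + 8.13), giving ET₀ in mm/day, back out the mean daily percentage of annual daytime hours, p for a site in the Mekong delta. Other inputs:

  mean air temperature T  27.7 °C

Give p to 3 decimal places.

0.270

p = ET₀ / (0.46 T + 8.13) = 5.64 / (0.46 × 27.7 + 8.13) = 5.64 / 20.872 = 0.2702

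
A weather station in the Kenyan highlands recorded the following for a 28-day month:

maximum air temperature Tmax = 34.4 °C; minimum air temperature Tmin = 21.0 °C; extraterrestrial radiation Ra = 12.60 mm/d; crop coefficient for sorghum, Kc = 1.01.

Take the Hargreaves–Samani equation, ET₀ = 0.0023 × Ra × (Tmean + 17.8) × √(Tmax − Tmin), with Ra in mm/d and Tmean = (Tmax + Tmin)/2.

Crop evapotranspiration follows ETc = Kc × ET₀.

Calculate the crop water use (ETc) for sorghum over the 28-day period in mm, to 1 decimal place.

136.5 mm

Tmean = (34.4 + 21.0)/2 = 27.70 °C
ET₀ = 0.0023 × 12.60 × (27.70 + 17.8) × √13.4 = 0.0023 × 12.60 × 45.50 × 3.6606 = 4.8268 mm/d
ETc = Kc × ET₀ = 1.01 × 4.8268 = 4.8751 mm/d
Over 28 days: 4.8751 × 28 = 136.503 mm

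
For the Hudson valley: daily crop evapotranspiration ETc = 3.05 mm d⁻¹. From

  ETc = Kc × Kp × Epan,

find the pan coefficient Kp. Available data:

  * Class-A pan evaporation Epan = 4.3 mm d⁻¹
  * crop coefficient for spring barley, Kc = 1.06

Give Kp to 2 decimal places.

0.67

ETc = Kc × Kp × Epan  ⇒  Kp = ETc / (Kc × Epan)
Kp = 3.05 / (1.06 × 4.3) = 3.05 / 4.558 = 0.6692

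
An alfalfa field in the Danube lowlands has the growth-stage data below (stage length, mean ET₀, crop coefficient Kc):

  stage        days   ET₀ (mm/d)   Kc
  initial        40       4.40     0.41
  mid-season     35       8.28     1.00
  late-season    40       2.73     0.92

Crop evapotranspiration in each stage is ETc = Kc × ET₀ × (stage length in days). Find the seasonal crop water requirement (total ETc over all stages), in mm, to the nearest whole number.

initial: 0.41 × 4.40 × 40 = 72.16 mm
mid-season: 1.00 × 8.28 × 35 = 289.80 mm
late-season: 0.92 × 2.73 × 40 = 100.46 mm
Seasonal total = 462.42 mm

462 mm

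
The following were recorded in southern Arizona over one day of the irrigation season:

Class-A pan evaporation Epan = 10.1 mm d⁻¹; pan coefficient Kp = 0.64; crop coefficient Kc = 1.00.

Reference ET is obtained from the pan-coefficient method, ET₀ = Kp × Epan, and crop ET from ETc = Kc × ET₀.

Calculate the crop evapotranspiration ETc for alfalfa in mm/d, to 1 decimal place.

6.5 mm/d

ET₀ = 0.64 × 10.1 = 6.4640 mm/d
ETc = Kc × ET₀ = 1.00 × 6.4640 = 6.4640 mm/d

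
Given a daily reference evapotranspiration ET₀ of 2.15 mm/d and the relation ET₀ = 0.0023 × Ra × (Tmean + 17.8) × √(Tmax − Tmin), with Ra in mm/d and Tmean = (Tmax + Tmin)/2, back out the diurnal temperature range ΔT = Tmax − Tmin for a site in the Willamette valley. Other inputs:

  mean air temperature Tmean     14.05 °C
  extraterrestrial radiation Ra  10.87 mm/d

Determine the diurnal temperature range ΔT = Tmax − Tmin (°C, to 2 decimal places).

√ΔT = ET₀ / [0.0023 × Ra × (Tmean+17.8)] = 2.15 / (0.0023 × 10.87 × 31.85) = 2.7000
ΔT = 2.7000² = 7.290 °C

7.29 °C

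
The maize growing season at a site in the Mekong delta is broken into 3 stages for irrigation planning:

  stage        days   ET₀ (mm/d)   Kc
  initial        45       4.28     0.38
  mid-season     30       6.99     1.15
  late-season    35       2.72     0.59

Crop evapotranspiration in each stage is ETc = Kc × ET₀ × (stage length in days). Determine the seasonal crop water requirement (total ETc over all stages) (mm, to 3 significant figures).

371 mm

initial: 0.38 × 4.28 × 45 = 73.19 mm
mid-season: 1.15 × 6.99 × 30 = 241.16 mm
late-season: 0.59 × 2.72 × 35 = 56.17 mm
Seasonal total = 370.52 mm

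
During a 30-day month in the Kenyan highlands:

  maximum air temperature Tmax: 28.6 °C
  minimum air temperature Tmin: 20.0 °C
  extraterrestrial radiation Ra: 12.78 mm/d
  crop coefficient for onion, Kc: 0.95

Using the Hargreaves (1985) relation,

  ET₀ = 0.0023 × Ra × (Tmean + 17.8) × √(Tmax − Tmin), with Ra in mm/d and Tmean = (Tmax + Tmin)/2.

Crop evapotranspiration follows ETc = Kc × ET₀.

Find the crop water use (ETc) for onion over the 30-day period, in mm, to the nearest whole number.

103 mm

Tmean = (28.6 + 20.0)/2 = 24.30 °C
ET₀ = 0.0023 × 12.78 × (24.30 + 17.8) × √8.6 = 0.0023 × 12.78 × 42.10 × 2.9326 = 3.6291 mm/d
ETc = Kc × ET₀ = 0.95 × 3.6291 = 3.4476 mm/d
Over 30 days: 3.4476 × 30 = 103.428 mm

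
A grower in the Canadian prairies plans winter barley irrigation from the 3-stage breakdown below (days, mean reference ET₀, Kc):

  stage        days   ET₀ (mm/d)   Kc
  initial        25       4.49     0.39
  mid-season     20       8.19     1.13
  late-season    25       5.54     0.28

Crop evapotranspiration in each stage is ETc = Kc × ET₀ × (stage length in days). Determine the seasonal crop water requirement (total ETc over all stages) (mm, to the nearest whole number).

268 mm

initial: 0.39 × 4.49 × 25 = 43.78 mm
mid-season: 1.13 × 8.19 × 20 = 185.09 mm
late-season: 0.28 × 5.54 × 25 = 38.78 mm
Seasonal total = 267.65 mm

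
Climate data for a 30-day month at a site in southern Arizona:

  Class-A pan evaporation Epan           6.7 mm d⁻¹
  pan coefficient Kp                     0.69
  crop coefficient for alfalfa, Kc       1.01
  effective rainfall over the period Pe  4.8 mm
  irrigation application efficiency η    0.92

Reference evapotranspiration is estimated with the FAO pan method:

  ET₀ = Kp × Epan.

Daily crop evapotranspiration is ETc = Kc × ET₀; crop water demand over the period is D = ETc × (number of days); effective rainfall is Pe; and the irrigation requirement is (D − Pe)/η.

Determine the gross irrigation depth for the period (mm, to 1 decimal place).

147.0 mm

ET₀ = 0.69 × 6.7 = 4.6230 mm/d
ETc = Kc × ET₀ = 1.01 × 4.6230 = 4.6692 mm/d
Crop demand D = ETc × 30 d = 4.6692 × 30 = 140.076 mm
D − Pe = 140.076 − 4.8 = 135.276 mm
Gross irrigation = 135.276 / 0.92 = 147.039 mm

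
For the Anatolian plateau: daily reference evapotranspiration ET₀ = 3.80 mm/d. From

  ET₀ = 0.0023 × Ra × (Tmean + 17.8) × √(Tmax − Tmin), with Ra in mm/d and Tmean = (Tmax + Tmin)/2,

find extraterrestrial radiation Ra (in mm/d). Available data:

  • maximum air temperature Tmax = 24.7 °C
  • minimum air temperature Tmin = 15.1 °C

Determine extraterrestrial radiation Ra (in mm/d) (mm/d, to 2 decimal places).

14.14 mm/d

Tmean = 19.90 °C; √ΔT = 3.0984
Ra = ET₀ / [0.0023 × (Tmean+17.8) × √ΔT] = 3.80 / (0.0023 × 37.70 × 3.0984) = 14.144 mm/d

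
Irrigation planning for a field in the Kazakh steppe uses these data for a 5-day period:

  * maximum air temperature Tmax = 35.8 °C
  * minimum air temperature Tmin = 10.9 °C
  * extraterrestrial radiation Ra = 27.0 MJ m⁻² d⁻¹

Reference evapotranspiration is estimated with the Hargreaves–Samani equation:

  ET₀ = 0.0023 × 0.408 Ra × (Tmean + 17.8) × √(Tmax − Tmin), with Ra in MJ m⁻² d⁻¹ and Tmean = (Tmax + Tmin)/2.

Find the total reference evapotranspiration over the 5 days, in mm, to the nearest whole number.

26 mm

Tmean = (35.8 + 10.9)/2 = 23.35 °C
0.408 Ra = 0.408 × 27.0 = 11.0160 mm/d equivalent
ET₀ = 0.0023 × 11.0160 × (23.35 + 17.8) × √24.9 = 0.0023 × 11.0160 × 41.15 × 4.9900 = 5.2026 mm/d
Over 5 days: 5.2026 × 5 = 26.013 mm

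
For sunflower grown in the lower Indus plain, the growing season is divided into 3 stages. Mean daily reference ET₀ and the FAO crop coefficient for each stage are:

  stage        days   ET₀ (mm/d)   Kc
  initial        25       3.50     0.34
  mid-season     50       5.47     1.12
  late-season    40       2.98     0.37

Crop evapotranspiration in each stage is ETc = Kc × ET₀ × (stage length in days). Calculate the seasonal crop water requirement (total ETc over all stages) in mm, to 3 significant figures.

initial: 0.34 × 3.50 × 25 = 29.75 mm
mid-season: 1.12 × 5.47 × 50 = 306.32 mm
late-season: 0.37 × 2.98 × 40 = 44.10 mm
Seasonal total = 380.17 mm

380 mm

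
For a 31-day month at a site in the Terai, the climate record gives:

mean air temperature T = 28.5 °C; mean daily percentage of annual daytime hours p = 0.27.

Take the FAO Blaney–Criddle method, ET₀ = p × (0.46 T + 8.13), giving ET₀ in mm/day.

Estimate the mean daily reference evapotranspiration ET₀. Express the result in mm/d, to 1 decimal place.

ET₀ = 0.27 × (0.46 × 28.5 + 8.13) = 0.27 × 21.240 = 5.7348 mm/d

5.7 mm/d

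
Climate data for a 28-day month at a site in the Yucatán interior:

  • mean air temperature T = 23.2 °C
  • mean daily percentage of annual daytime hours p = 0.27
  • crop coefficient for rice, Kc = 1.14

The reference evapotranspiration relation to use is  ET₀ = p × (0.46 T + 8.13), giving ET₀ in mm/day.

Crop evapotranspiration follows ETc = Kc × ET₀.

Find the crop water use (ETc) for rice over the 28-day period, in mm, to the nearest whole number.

ET₀ = 0.27 × (0.46 × 23.2 + 8.13) = 0.27 × 18.802 = 5.0765 mm/d
ETc = Kc × ET₀ = 1.14 × 5.0765 = 5.7872 mm/d
Over 28 days: 5.7872 × 28 = 162.042 mm

162 mm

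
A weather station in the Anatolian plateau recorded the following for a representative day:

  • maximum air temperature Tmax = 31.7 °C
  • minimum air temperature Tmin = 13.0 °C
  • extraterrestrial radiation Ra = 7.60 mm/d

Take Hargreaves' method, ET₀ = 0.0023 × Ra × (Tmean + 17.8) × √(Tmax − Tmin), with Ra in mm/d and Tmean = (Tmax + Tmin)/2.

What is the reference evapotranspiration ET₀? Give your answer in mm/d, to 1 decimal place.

Tmean = (31.7 + 13.0)/2 = 22.35 °C
ET₀ = 0.0023 × 7.60 × (22.35 + 17.8) × √18.7 = 0.0023 × 7.60 × 40.15 × 4.3243 = 3.0349 mm/d

3.0 mm/d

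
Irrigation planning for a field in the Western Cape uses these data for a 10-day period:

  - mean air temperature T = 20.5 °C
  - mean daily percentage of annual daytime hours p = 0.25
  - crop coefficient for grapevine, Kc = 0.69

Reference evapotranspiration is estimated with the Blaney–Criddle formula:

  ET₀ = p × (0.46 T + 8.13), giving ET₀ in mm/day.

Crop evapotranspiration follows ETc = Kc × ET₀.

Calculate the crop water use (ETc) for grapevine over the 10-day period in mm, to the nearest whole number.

ET₀ = 0.25 × (0.46 × 20.5 + 8.13) = 0.25 × 17.560 = 4.3900 mm/d
ETc = Kc × ET₀ = 0.69 × 4.3900 = 3.0291 mm/d
Over 10 days: 3.0291 × 10 = 30.291 mm

30 mm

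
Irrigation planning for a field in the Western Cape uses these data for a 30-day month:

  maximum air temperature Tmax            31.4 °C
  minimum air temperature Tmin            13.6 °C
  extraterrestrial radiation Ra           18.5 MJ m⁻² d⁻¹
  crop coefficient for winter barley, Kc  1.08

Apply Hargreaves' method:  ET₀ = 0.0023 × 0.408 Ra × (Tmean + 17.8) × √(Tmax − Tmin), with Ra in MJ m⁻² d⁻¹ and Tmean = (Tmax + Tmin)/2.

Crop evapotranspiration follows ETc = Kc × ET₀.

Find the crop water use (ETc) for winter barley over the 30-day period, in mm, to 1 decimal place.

95.6 mm

Tmean = (31.4 + 13.6)/2 = 22.50 °C
0.408 Ra = 0.408 × 18.5 = 7.5480 mm/d equivalent
ET₀ = 0.0023 × 7.5480 × (22.50 + 17.8) × √17.8 = 0.0023 × 7.5480 × 40.30 × 4.2190 = 2.9517 mm/d
ETc = Kc × ET₀ = 1.08 × 2.9517 = 3.1878 mm/d
Over 30 days: 3.1878 × 30 = 95.634 mm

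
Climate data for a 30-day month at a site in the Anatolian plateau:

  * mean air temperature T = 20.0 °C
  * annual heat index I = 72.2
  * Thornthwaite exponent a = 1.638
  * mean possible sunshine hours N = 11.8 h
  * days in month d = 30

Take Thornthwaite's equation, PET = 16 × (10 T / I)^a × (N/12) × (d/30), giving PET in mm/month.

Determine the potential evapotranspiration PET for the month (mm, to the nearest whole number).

83 mm

10T/I = 10 × 20.0 / 72.2 = 2.7701
(10T/I)^a = 2.7701^1.638 = 5.3065
Uncorrected PET = 16 × 5.3065 = 84.904 mm
Correction = (N/12)(d/30) = (11.8/12)(30/30) = 0.9833
PET = 84.904 × 0.9833 = 83.486 mm/month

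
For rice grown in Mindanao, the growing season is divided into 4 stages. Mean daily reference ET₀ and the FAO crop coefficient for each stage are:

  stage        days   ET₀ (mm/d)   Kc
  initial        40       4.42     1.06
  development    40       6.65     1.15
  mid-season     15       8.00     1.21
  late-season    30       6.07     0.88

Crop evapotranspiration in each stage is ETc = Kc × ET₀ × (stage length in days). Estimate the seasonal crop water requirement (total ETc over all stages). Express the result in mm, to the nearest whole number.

initial: 1.06 × 4.42 × 40 = 187.41 mm
development: 1.15 × 6.65 × 40 = 305.90 mm
mid-season: 1.21 × 8.00 × 15 = 145.20 mm
late-season: 0.88 × 6.07 × 30 = 160.25 mm
Seasonal total = 798.76 mm

799 mm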